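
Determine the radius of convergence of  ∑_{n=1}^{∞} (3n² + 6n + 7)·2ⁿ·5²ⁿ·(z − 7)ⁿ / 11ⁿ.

R = 11/50

Apply the ratio test: |a_{n+1}| / |a_n| = [(3(n+1)² + 6(n+1) + 7)/(3n² + 6n + 7)] · 2·25/11, which tends to 50/11 as n → ∞.
Convergence for |z − 7| · 50/11 < 1, i.e. |z − 7| < 11/50. So R = 11/50.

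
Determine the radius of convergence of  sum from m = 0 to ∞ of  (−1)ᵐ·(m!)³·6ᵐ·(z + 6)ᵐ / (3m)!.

R = 9/2

By the ratio test, |a_{m+1}/a_m| = (m+1)³/[(3m+1)·(3m+2)·(3m+3)] · 6 → 2/9.
The series converges when 2/9 · |z + 6| < 1, giving R = 9/2.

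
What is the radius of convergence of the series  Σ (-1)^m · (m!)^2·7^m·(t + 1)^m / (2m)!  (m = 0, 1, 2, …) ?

R = 4/7

Apply the ratio test: |a_{m+1}| / |a_m| = (m+1)²/[(2m+1)·(2m+2)] · 7, which tends to 7/4 as m → ∞.
Hence the series converges for |t + 1| < 1/(7/4) = 4/7, so the radius of convergence is 4/7.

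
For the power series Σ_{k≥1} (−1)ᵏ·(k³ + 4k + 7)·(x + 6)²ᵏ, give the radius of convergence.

The ratio of consecutive coefficients is ((k+1)³ + 4(k+1) + 7)/(k³ + 4k + 7) → 1.
Since the exponent of (x + 6) increases by 2 each term, convergence requires |x + 6|² < 1, hence R = 1.

R = 1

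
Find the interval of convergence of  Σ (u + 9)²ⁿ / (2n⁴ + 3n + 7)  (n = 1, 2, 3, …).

[-10, -8]

By the ratio test, |a_{n+1}/a_n| = (2n⁴ + 3n + 7)/(2(n+1)⁴ + 3(n+1) + 7) → 1.
Successive powers of (u + 9) differ by 2, so the series converges when |u + 9|² · 1 < 1, i.e. |u + 9| < √(1) = 1. So R = 1.
At u = -8: absolute convergence follows by limit comparison with Σ 1/n⁴.
At u = -10: absolute convergence follows by limit comparison with Σ 1/n⁴.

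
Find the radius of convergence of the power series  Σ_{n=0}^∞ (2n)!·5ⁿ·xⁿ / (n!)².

By the ratio test, |a_{n+1}/a_n| = (2n+1)·(2n+2)/(n+1)² · 5 → 20.
Thus R = 1/(20) = 1/20.

R = 1/20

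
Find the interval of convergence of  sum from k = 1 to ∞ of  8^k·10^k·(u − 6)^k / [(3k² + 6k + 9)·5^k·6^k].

[45/8, 51/8]

Apply the ratio test: |a_{k+1}| / |a_k| = [(3k² + 6k + 9)/(3(k+1)² + 6(k+1) + 9)] · 8·10/(5·6), which tends to 8/3 as k → ∞.
The series converges when 8/3 · |u − 6| < 1, giving R = 3/8.
Check u = 51/8: absolute convergence follows by limit comparison with Σ 1/k².
At u = 45/8: the terms are on the order of 1/k², so the series converges absolutely by comparison with the p-series (p = 2 > 1).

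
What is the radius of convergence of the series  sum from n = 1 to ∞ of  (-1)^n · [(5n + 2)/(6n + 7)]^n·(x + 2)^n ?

Applying the root test, |a_n|^(1/n) = (5n + 2)/(6n + 7) → 5/6.
Thus R = 1/(5/6) = 6/5.

R = 6/5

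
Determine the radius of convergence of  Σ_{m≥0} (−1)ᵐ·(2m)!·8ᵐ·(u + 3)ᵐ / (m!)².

R = 1/32

Apply the ratio test: |a_{m+1}| / |a_m| = (2m+1)·(2m+2)/(m+1)² · 8, which tends to 32 as m → ∞.
Hence the series converges for |u + 3| < 1/(32) = 1/32, so the radius of convergence is 1/32.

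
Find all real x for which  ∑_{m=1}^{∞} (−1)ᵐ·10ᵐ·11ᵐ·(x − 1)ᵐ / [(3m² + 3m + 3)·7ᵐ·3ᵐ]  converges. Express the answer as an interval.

[89/110, 131/110]

Apply the ratio test: |a_{m+1}| / |a_m| = [(3m² + 3m + 3)/(3(m+1)² + 3(m+1) + 3)] · 10·11/(7·3), which tends to 110/21 as m → ∞.
The series converges when 110/21 · |x − 1| < 1, giving R = 21/110.
Check x = 131/110: the series is dominated by a constant times Σ 1/m², which converges (p = 2 > 1).
Endpoint x = 89/110: the series is dominated by a constant times Σ 1/m², which converges (p = 2 > 1).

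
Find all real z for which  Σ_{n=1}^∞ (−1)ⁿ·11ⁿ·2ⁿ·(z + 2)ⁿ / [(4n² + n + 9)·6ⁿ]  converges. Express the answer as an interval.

[-25/11, -19/11]

By the ratio test, |a_{n+1}/a_n| = [(4n² + n + 9)/(4(n+1)² + (n+1) + 9)] · 11·2/6 → 11/3.
Convergence for |z + 2| · 11/3 < 1, i.e. |z + 2| < 3/11. So R = 3/11.
Endpoint z = -19/11: the series is dominated by a constant times Σ 1/n², which converges (p = 2 > 1).
Check z = -25/11: the terms are on the order of 1/n², so the series converges absolutely by comparison with the p-series (p = 2 > 1).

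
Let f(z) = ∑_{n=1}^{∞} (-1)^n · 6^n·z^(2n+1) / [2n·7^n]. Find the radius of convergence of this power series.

R = √42/6

Apply the ratio test: |a_{n+1}| / |a_n| = [2n/2(n+1)] · 6/7, which tends to 6/7 as n → ∞.
Successive powers of z differ by 2, so the series converges when |z|² · 6/7 < 1, i.e. |z| < √(7/6). So R = √42/6.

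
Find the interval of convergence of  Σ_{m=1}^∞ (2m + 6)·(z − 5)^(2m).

(4, 6)

Apply the ratio test: |a_{m+1}| / |a_m| = (2(m+1) + 6)/(2m + 6), which tends to 1 as m → ∞.
Writing y = (z − 5)², the series in y has radius 1, so |z − 5| < √(1) = 1 and R = 1.
When z = 6, the terms have absolute value of order m, which does not tend to 0, so the series diverges by the divergence test.
At z = 4: the terms do not tend to 0, so the series diverges.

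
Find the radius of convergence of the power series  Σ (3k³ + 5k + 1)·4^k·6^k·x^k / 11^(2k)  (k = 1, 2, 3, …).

By the ratio test, |a_{k+1}/a_k| = [(3(k+1)³ + 5(k+1) + 1)/(3k³ + 5k + 1)] · 4·6/121 → 24/121.
Hence the series converges for |x| < 1/(24/121) = 121/24, so the radius of convergence is 121/24.

R = 121/24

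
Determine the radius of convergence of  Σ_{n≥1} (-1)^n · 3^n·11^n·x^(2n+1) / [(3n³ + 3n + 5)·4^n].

R = 2√33/33

Apply the ratio test: |a_{n+1}| / |a_n| = [(3n³ + 3n + 5)/(3(n+1)³ + 3(n+1) + 5)] · 3·11/4, which tends to 33/4 as n → ∞.
Since the exponent of x increases by 2 each term, convergence requires |x|² < 4/33, hence R = 2√33/33.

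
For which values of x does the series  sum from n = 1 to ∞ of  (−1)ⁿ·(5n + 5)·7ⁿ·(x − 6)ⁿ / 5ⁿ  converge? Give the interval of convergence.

By the ratio test, |a_{n+1}/a_n| = [(5(n+1) + 5)/(5n + 5)] · 7/5 → 7/5.
The series converges when 7/5 · |x − 6| < 1, giving R = 5/7.
Endpoint x = 47/7: the n-th term does not approach 0; divergence by the term test.
Endpoint x = 37/7: the terms have absolute value of order n, which does not tend to 0, so the series diverges by the divergence test.

(37/7, 47/7)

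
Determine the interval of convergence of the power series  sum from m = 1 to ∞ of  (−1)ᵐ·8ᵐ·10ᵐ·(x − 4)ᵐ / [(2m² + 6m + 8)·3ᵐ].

Ratio test: |a_{m+1}/a_m| = [(2m² + 6m + 8)/(2(m+1)² + 6(m+1) + 8)] · 8·10/3 → 80/3 as m → ∞.
Convergence for |x − 4| · 80/3 < 1, i.e. |x − 4| < 3/80. So R = 3/80.
At x = 323/80: absolute convergence follows by limit comparison with Σ 1/m².
When x = 317/80, the terms are on the order of 1/m², so the series converges absolutely by comparison with the p-series (p = 2 > 1).

[317/80, 323/80]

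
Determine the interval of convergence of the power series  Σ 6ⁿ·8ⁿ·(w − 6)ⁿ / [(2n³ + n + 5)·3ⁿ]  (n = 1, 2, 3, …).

[95/16, 97/16]

By the ratio test, |a_{n+1}/a_n| = [(2n³ + n + 5)/(2(n+1)³ + (n+1) + 5)] · 6·8/3 → 16.
The series converges when 16 · |w − 6| < 1, giving R = 1/16.
Check w = 97/16: the series is dominated by a constant times Σ 1/n³, which converges (p = 3 > 1).
Check w = 95/16: the series is dominated by a constant times Σ 1/n³, which converges (p = 3 > 1).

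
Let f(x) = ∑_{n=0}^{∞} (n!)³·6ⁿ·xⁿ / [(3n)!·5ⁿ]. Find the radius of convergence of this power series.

The ratio of consecutive coefficients is (n+1)³/[(3n+1)·(3n+2)·(3n+3)] · 6/5 → 2/45.
The series converges when 2/45 · |x| < 1, giving R = 45/2.

R = 45/2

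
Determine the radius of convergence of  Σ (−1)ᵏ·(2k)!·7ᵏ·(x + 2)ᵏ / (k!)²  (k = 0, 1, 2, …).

By the ratio test, |a_{k+1}/a_k| = (2k+1)·(2k+2)/(k+1)² · 7 → 28.
Hence the series converges for |x + 2| < 1/(28) = 1/28, so the radius of convergence is 1/28.

R = 1/28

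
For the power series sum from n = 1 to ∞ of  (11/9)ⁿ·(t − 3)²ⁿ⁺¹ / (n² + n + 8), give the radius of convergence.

Apply the ratio test: |a_{n+1}| / |a_n| = [(n² + n + 8)/((n+1)² + (n+1) + 8)] · 11/9, which tends to 11/9 as n → ∞.
Writing y = (t − 3)², the series in y has radius 9/11, so |t − 3| < √(9/11) and R = 3√11/11.

R = 3√11/11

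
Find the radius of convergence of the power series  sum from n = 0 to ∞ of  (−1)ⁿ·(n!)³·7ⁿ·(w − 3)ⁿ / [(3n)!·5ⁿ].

R = 135/7

Ratio test: |a_{n+1}/a_n| = (n+1)³/[(3n+1)·(3n+2)·(3n+3)] · 7/5 → 7/135 as n → ∞.
Hence the series converges for |w − 3| < 1/(7/135) = 135/7, so the radius of convergence is 135/7.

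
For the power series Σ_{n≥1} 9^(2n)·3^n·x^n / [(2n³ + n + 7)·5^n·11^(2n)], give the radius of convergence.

R = 605/243

Apply the ratio test: |a_{n+1}| / |a_n| = [(2n³ + n + 7)/(2(n+1)³ + (n+1) + 7)] · 81·3/(5·121), which tends to 243/605 as n → ∞.
The series converges when 243/605 · |x| < 1, giving R = 605/243.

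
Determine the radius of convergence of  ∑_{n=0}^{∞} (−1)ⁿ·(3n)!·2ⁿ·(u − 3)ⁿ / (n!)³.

By the ratio test, |a_{n+1}/a_n| = (3n+1)·(3n+2)·(3n+3)/(n+1)³ · 2 → 54.
Convergence for |u − 3| · 54 < 1, i.e. |u − 3| < 1/54. So R = 1/54.

R = 1/54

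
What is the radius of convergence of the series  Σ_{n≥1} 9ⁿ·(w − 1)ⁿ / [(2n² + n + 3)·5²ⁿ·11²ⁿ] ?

R = 3025/9

The ratio of consecutive coefficients is [(2n² + n + 3)/(2(n+1)² + (n+1) + 3)] · 9/(25·121) → 9/3025.
Convergence for |w − 1| · 9/3025 < 1, i.e. |w − 1| < 3025/9. So R = 3025/9.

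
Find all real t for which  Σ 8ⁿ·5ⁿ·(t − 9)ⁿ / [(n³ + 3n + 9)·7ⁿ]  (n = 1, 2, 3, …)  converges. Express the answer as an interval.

[353/40, 367/40]

Apply the ratio test: |a_{n+1}| / |a_n| = [(n³ + 3n + 9)/((n+1)³ + 3(n+1) + 9)] · 8·5/7, which tends to 40/7 as n → ∞.
Thus R = 1/(40/7) = 7/40.
When t = 367/40, the terms are on the order of 1/n³, so the series converges absolutely by comparison with the p-series (p = 3 > 1).
At t = 353/40: the terms are on the order of 1/n³, so the series converges absolutely by comparison with the p-series (p = 3 > 1).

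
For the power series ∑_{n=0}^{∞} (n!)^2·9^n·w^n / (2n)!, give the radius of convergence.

R = 4/9

Apply the ratio test: |a_{n+1}| / |a_n| = (n+1)²/[(2n+1)·(2n+2)] · 9, which tends to 9/4 as n → ∞.
Thus R = 1/(9/4) = 4/9.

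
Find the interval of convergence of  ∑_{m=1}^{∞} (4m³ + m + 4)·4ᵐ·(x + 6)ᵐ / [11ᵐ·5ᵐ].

(-79/4, 31/4)

The ratio of consecutive coefficients is [(4(m+1)³ + (m+1) + 4)/(4m³ + m + 4)] · 4/(11·5) → 4/55.
Thus R = 1/(4/55) = 55/4.
At x = 31/4: the terms do not tend to 0, so the series diverges.
When x = -79/4, the terms have absolute value of order m³, which does not tend to 0, so the series diverges by the divergence test.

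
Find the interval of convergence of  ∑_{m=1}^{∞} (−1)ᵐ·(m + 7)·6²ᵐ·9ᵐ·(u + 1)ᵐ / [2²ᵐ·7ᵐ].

The ratio of consecutive coefficients is [((m+1) + 7)/(m + 7)] · 36·9/(4·7) → 81/7.
Thus R = 1/(81/7) = 7/81.
At u = -74/81: the terms do not tend to 0, so the series diverges.
Check u = -88/81: the terms do not tend to 0, so the series diverges.

(-88/81, -74/81)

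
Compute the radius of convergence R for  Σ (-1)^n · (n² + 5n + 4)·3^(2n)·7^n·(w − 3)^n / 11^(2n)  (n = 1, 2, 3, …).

R = 121/63

Ratio test: |a_{n+1}/a_n| = [((n+1)² + 5(n+1) + 4)/(n² + 5n + 4)] · 9·7/121 → 63/121 as n → ∞.
Thus R = 1/(63/121) = 121/63.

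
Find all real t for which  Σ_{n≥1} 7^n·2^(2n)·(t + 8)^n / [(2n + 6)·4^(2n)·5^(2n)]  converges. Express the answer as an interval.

By the ratio test, |a_{n+1}/a_n| = [(2n + 6)/(2(n+1) + 6)] · 7·4/(16·25) → 7/100.
The series converges when 7/100 · |t + 8| < 1, giving R = 100/7.
At t = 44/7: the terms are asymptotic to a nonzero constant times 1/n, so the series diverges by limit comparison with Σ 1/n.
At t = -156/7: convergence follows from the alternating series test (terms decrease monotonically to 0).

[-156/7, 44/7)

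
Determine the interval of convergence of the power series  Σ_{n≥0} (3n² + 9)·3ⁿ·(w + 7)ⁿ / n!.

(−∞, ∞)

The ratio of consecutive coefficients is (3(n+1)² + 9)/(3n² + 9) · 3 · 1/(n+1) → 0.
The ratio tends to 0 regardless of w, hence R = ∞.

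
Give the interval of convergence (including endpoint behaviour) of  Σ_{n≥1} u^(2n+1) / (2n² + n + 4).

[-1, 1]

The ratio of consecutive coefficients is (2n² + n + 4)/(2(n+1)² + (n+1) + 4) → 1.
Successive powers of u differ by 2, so the series converges when |u|² · 1 < 1, i.e. |u| < √(1) = 1. So R = 1.
At u = 1: absolute convergence follows by limit comparison with Σ 1/n².
When u = -1, the terms are on the order of 1/n², so the series converges absolutely by comparison with the p-series (p = 2 > 1).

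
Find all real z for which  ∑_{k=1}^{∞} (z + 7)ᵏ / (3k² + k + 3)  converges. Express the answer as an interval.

[-8, -6]

Apply the ratio test: |a_{k+1}| / |a_k| = (3k² + k + 3)/(3(k+1)² + (k+1) + 3), which tends to 1 as k → ∞.
Hence R = 1.
Endpoint z = -6: the series is dominated by a constant times Σ 1/k², which converges (p = 2 > 1).
At z = -8: the series is dominated by a constant times Σ 1/k², which converges (p = 2 > 1).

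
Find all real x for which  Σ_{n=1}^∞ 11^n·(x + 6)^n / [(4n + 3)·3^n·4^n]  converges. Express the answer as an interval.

By the ratio test, |a_{n+1}/a_n| = [(4n + 3)/(4(n+1) + 3)] · 11/(3·4) → 11/12.
The series converges when 11/12 · |x + 6| < 1, giving R = 12/11.
At x = -54/11: the terms are asymptotic to a nonzero constant times 1/n, so the series diverges by limit comparison with Σ 1/n.
At x = -78/11: convergence follows from the alternating series test (terms decrease monotonically to 0).

[-78/11, -54/11)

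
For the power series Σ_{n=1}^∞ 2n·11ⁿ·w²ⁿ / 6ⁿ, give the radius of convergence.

R = √66/11

By the ratio test, |a_{n+1}/a_n| = [2(n+1)/2n] · 11/6 → 11/6.
Successive powers of w differ by 2, so the series converges when |w|² · 11/6 < 1, i.e. |w| < √(6/11). So R = √66/11.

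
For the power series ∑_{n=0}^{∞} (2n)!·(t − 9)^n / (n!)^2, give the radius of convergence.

Apply the ratio test: |a_{n+1}| / |a_n| = (2n+1)·(2n+2)/(n+1)², which tends to 4 as n → ∞.
Thus R = 1/(4) = 1/4.

R = 1/4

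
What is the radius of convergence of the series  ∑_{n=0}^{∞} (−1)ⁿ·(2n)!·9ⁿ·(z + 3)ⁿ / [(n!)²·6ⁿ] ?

Ratio test: |a_{n+1}/a_n| = (2n+1)·(2n+2)/(n+1)² · 9/6 → 6 as n → ∞.
Thus R = 1/(6) = 1/6.

R = 1/6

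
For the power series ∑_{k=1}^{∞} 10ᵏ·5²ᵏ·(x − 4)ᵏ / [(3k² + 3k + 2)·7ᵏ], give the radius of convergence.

Apply the ratio test: |a_{k+1}| / |a_k| = [(3k² + 3k + 2)/(3(k+1)² + 3(k+1) + 2)] · 10·25/7, which tends to 250/7 as k → ∞.
Hence the series converges for |x − 4| < 1/(250/7) = 7/250, so the radius of convergence is 7/250.

R = 7/250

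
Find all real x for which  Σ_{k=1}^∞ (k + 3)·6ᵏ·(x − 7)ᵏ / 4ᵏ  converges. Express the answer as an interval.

(19/3, 23/3)

Apply the ratio test: |a_{k+1}| / |a_k| = [((k+1) + 3)/(k + 3)] · 6/4, which tends to 3/2 as k → ∞.
Hence the series converges for |x − 7| < 1/(3/2) = 2/3, so the radius of convergence is 2/3.
At x = 23/3: the terms have absolute value of order k, which does not tend to 0, so the series diverges by the divergence test.
Check x = 19/3: the terms do not tend to 0, so the series diverges.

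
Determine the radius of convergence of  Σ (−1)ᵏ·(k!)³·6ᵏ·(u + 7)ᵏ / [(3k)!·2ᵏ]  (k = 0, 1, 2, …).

Ratio test: |a_{k+1}/a_k| = (k+1)³/[(3k+1)·(3k+2)·(3k+3)] · 6/2 → 1/9 as k → ∞.
The series converges when 1/9 · |u + 7| < 1, giving R = 9.

R = 9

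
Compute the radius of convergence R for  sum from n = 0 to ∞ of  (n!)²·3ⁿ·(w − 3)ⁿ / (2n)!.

By the ratio test, |a_{n+1}/a_n| = (n+1)²/[(2n+1)·(2n+2)] · 3 → 3/4.
The series converges when 3/4 · |w − 3| < 1, giving R = 4/3.

R = 4/3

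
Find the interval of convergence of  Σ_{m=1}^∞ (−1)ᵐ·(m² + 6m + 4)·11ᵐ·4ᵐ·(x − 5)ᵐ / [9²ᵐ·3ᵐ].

(-23/44, 463/44)

Apply the ratio test: |a_{m+1}| / |a_m| = [((m+1)² + 6(m+1) + 4)/(m² + 6m + 4)] · 11·4/(81·3), which tends to 44/243 as m → ∞.
The series converges when 44/243 · |x − 5| < 1, giving R = 243/44.
Check x = 463/44: the m-th term does not approach 0; divergence by the term test.
Check x = -23/44: the m-th term does not approach 0; divergence by the term test.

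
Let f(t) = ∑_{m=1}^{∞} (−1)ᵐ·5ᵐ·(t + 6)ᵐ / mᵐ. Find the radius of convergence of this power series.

R = ∞

Root test: |a_m|^(1/m) = 5/m → 0.
The limit is 0 for every t, so R = ∞.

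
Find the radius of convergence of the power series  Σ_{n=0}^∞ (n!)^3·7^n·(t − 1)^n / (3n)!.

Apply the ratio test: |a_{n+1}| / |a_n| = (n+1)³/[(3n+1)·(3n+2)·(3n+3)] · 7, which tends to 7/27 as n → ∞.
Hence the series converges for |t − 1| < 1/(7/27) = 27/7, so the radius of convergence is 27/7.

R = 27/7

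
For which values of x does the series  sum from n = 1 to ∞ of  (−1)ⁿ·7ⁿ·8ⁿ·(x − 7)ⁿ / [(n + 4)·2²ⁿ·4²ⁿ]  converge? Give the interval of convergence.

By the ratio test, |a_{n+1}/a_n| = [(n + 4)/((n+1) + 4)] · 7·8/(4·16) → 7/8.
Hence the series converges for |x − 7| < 1/(7/8) = 8/7, so the radius of convergence is 8/7.
Endpoint x = 57/7: convergence follows from the alternating series test (terms decrease monotonically to 0).
Endpoint x = 41/7: the terms behave like c/n; limit comparison with the harmonic series gives divergence.

(41/7, 57/7]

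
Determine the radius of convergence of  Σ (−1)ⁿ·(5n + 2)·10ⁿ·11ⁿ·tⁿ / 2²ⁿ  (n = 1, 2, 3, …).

R = 2/55

The ratio of consecutive coefficients is [(5(n+1) + 2)/(5n + 2)] · 10·11/4 → 55/2.
Convergence for |t| · 55/2 < 1, i.e. |t| < 2/55. So R = 2/55.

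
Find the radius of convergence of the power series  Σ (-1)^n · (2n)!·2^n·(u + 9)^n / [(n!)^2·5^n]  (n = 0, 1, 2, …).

R = 5/8

By the ratio test, |a_{n+1}/a_n| = (2n+1)·(2n+2)/(n+1)² · 2/5 → 8/5.
The series converges when 8/5 · |u + 9| < 1, giving R = 5/8.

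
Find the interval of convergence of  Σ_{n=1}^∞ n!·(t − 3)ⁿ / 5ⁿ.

{3}

Ratio test: |a_{n+1}/a_n| = (n+1) · 1/5 → ∞ as n → ∞.
Since the ratio → ∞, the series diverges for every t ≠ 3, and R = 0.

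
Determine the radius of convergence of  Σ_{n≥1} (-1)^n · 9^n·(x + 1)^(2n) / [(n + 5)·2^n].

Ratio test: |a_{n+1}/a_n| = [(n + 5)/((n+1) + 5)] · 9/2 → 9/2 as n → ∞.
Since the exponent of (x + 1) increases by 2 each term, convergence requires |x + 1|² < 2/9, hence R = √2/3.

R = √2/3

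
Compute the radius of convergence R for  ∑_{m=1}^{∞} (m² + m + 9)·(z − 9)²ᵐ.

Ratio test: |a_{m+1}/a_m| = ((m+1)² + (m+1) + 9)/(m² + m + 9) → 1 as m → ∞.
Since the exponent of (z − 9) increases by 2 each term, convergence requires |z − 9|² < 1, hence R = 1.

R = 1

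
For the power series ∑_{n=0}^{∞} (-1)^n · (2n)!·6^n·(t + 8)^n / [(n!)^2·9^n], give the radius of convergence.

R = 3/8

The ratio of consecutive coefficients is (2n+1)·(2n+2)/(n+1)² · 6/9 → 8/3.
Hence the series converges for |t + 8| < 1/(8/3) = 3/8, so the radius of convergence is 3/8.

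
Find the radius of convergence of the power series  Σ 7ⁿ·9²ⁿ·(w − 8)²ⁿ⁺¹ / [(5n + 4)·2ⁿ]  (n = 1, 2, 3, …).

By the ratio test, |a_{n+1}/a_n| = [(5n + 4)/(5(n+1) + 4)] · 7·81/2 → 567/2.
Successive powers of (w − 8) differ by 2, so the series converges when |w − 8|² · 567/2 < 1, i.e. |w − 8| < √(2/567). So R = √14/63.

R = √14/63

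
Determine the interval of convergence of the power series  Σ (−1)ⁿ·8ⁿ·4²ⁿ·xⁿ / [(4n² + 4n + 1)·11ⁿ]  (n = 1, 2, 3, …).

[-11/128, 11/128]

By the ratio test, |a_{n+1}/a_n| = [(4n² + 4n + 1)/(4(n+1)² + 4(n+1) + 1)] · 8·16/11 → 128/11.
Hence the series converges for |x| < 1/(128/11) = 11/128, so the radius of convergence is 11/128.
At x = 11/128: the series is dominated by a constant times Σ 1/n², which converges (p = 2 > 1).
Endpoint x = -11/128: the series is dominated by a constant times Σ 1/n², which converges (p = 2 > 1).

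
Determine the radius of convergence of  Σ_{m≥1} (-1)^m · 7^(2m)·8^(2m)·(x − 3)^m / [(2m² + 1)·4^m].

The ratio of consecutive coefficients is [(2m² + 1)/(2(m+1)² + 1)] · 49·64/4 → 784.
Thus R = 1/(784) = 1/784.

R = 1/784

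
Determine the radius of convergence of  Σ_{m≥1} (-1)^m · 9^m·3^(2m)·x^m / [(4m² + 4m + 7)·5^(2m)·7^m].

Apply the ratio test: |a_{m+1}| / |a_m| = [(4m² + 4m + 7)/(4(m+1)² + 4(m+1) + 7)] · 9·9/(25·7), which tends to 81/175 as m → ∞.
Convergence for |x| · 81/175 < 1, i.e. |x| < 175/81. So R = 175/81.

R = 175/81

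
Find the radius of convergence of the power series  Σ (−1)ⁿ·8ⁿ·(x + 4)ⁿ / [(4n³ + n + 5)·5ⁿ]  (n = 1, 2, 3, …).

R = 5/8

By the ratio test, |a_{n+1}/a_n| = [(4n³ + n + 5)/(4(n+1)³ + (n+1) + 5)] · 8/5 → 8/5.
The series converges when 8/5 · |x + 4| < 1, giving R = 5/8.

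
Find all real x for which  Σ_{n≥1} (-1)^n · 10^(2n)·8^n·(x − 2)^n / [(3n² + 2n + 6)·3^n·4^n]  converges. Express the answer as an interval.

The ratio of consecutive coefficients is [(3n² + 2n + 6)/(3(n+1)² + 2(n+1) + 6)] · 100·8/(3·4) → 200/3.
The series converges when 200/3 · |x − 2| < 1, giving R = 3/200.
Check x = 403/200: absolute convergence follows by limit comparison with Σ 1/n².
At x = 397/200: absolute convergence follows by limit comparison with Σ 1/n².

[397/200, 403/200]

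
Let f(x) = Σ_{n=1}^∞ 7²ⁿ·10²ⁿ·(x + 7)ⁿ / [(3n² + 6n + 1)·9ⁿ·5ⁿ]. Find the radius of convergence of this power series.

Apply the ratio test: |a_{n+1}| / |a_n| = [(3n² + 6n + 1)/(3(n+1)² + 6(n+1) + 1)] · 49·100/(9·5), which tends to 980/9 as n → ∞.
Hence the series converges for |x + 7| < 1/(980/9) = 9/980, so the radius of convergence is 9/980.

R = 9/980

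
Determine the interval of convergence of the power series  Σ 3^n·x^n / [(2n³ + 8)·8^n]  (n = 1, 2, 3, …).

[-8/3, 8/3]

The ratio of consecutive coefficients is [(2n³ + 8)/(2(n+1)³ + 8)] · 3/8 → 3/8.
The series converges when 3/8 · |x| < 1, giving R = 8/3.
Endpoint x = 8/3: the series is dominated by a constant times Σ 1/n³, which converges (p = 3 > 1).
At x = -8/3: absolute convergence follows by limit comparison with Σ 1/n³.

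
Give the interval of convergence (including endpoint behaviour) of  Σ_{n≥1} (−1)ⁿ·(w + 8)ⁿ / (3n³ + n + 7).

[-9, -7]

The ratio of consecutive coefficients is (3n³ + n + 7)/(3(n+1)³ + (n+1) + 7) → 1.
So the series converges when |w + 8| < 1 and diverges when |w + 8| > 1; R = 1.
Check w = -7: the terms are on the order of 1/n³, so the series converges absolutely by comparison with the p-series (p = 3 > 1).
Endpoint w = -9: the terms are on the order of 1/n³, so the series converges absolutely by comparison with the p-series (p = 3 > 1).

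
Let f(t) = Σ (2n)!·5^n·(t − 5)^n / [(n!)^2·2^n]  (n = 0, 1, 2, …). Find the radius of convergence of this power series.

The ratio of consecutive coefficients is (2n+1)·(2n+2)/(n+1)² · 5/2 → 10.
Hence the series converges for |t − 5| < 1/(10) = 1/10, so the radius of convergence is 1/10.

R = 1/10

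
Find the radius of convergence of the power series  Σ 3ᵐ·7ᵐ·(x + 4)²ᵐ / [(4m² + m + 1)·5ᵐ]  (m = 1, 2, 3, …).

R = √105/21

The ratio of consecutive coefficients is [(4m² + m + 1)/(4(m+1)² + (m+1) + 1)] · 3·7/5 → 21/5.
Successive powers of (x + 4) differ by 2, so the series converges when |x + 4|² · 21/5 < 1, i.e. |x + 4| < √(5/21). So R = √105/21.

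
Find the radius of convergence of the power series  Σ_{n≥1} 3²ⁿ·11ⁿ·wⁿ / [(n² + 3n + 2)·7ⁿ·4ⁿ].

By the ratio test, |a_{n+1}/a_n| = [(n² + 3n + 2)/((n+1)² + 3(n+1) + 2)] · 9·11/(7·4) → 99/28.
The series converges when 99/28 · |w| < 1, giving R = 28/99.

R = 28/99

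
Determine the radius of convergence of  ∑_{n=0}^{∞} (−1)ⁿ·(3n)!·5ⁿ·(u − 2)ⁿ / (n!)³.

By the ratio test, |a_{n+1}/a_n| = (3n+1)·(3n+2)·(3n+3)/(n+1)³ · 5 → 135.
The series converges when 135 · |u − 2| < 1, giving R = 1/135.

R = 1/135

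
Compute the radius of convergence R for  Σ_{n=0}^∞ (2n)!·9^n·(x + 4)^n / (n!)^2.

R = 1/36

By the ratio test, |a_{n+1}/a_n| = (2n+1)·(2n+2)/(n+1)² · 9 → 36.
Hence the series converges for |x + 4| < 1/(36) = 1/36, so the radius of convergence is 1/36.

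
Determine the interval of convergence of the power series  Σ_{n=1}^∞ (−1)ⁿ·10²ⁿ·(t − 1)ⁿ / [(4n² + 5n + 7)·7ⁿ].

Ratio test: |a_{n+1}/a_n| = [(4n² + 5n + 7)/(4(n+1)² + 5(n+1) + 7)] · 100/7 → 100/7 as n → ∞.
The series converges when 100/7 · |t − 1| < 1, giving R = 7/100.
Endpoint t = 107/100: the series is dominated by a constant times Σ 1/n², which converges (p = 2 > 1).
When t = 93/100, the series is dominated by a constant times Σ 1/n², which converges (p = 2 > 1).

[93/100, 107/100]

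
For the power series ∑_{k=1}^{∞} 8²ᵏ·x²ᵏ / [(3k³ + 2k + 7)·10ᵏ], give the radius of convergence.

R = √10/8

Ratio test: |a_{k+1}/a_k| = [(3k³ + 2k + 7)/(3(k+1)³ + 2(k+1) + 7)] · 64/10 → 32/5 as k → ∞.
Writing y = x², the series in y has radius 5/32, so |x| < √(5/32) and R = √10/8.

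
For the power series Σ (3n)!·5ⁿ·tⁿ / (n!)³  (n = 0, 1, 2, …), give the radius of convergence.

Apply the ratio test: |a_{n+1}| / |a_n| = (3n+1)·(3n+2)·(3n+3)/(n+1)³ · 5, which tends to 135 as n → ∞.
Convergence for |t| · 135 < 1, i.e. |t| < 1/135. So R = 1/135.

R = 1/135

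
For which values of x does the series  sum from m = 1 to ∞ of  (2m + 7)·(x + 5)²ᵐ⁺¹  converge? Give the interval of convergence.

(-6, -4)

Ratio test: |a_{m+1}/a_m| = (2(m+1) + 7)/(2m + 7) → 1 as m → ∞.
Successive powers of (x + 5) differ by 2, so the series converges when |x + 5|² · 1 < 1, i.e. |x + 5| < √(1) = 1. So R = 1.
At x = -4: the terms do not tend to 0, so the series diverges.
Endpoint x = -6: the m-th term does not approach 0; divergence by the term test.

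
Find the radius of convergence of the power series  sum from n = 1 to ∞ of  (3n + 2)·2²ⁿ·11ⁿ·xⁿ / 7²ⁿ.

R = 49/44

Apply the ratio test: |a_{n+1}| / |a_n| = [(3(n+1) + 2)/(3n + 2)] · 4·11/49, which tends to 44/49 as n → ∞.
Thus R = 1/(44/49) = 49/44.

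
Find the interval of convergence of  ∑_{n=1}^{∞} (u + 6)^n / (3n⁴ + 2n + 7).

By the ratio test, |a_{n+1}/a_n| = (3n⁴ + 2n + 7)/(3(n+1)⁴ + 2(n+1) + 7) → 1.
Hence R = 1.
At u = -5: the series is dominated by a constant times Σ 1/n⁴, which converges (p = 4 > 1).
When u = -7, absolute convergence follows by limit comparison with Σ 1/n⁴.

[-7, -5]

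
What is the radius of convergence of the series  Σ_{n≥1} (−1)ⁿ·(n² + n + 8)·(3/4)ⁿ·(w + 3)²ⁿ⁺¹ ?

R = 2√3/3

Ratio test: |a_{n+1}/a_n| = [((n+1)² + (n+1) + 8)/(n² + n + 8)] · 3/4 → 3/4 as n → ∞.
Since the exponent of (w + 3) increases by 2 each term, convergence requires |w + 3|² < 4/3, hence R = 2√3/3.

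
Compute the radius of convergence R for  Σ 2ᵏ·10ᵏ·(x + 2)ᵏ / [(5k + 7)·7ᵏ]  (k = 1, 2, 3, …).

By the ratio test, |a_{k+1}/a_k| = [(5k + 7)/(5(k+1) + 7)] · 2·10/7 → 20/7.
Hence the series converges for |x + 2| < 1/(20/7) = 7/20, so the radius of convergence is 7/20.

R = 7/20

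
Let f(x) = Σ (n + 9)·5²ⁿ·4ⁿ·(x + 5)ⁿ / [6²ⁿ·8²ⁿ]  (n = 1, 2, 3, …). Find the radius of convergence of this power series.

R = 576/25

By the ratio test, |a_{n+1}/a_n| = [((n+1) + 9)/(n + 9)] · 25·4/(36·64) → 25/576.
Convergence for |x + 5| · 25/576 < 1, i.e. |x + 5| < 576/25. So R = 576/25.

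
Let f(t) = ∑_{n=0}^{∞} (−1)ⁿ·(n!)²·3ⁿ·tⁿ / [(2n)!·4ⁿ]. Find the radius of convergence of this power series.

R = 16/3

By the ratio test, |a_{n+1}/a_n| = (n+1)²/[(2n+1)·(2n+2)] · 3/4 → 3/16.
The series converges when 3/16 · |t| < 1, giving R = 16/3.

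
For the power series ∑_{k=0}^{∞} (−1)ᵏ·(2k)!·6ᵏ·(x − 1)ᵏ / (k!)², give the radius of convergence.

R = 1/24

Apply the ratio test: |a_{k+1}| / |a_k| = (2k+1)·(2k+2)/(k+1)² · 6, which tends to 24 as k → ∞.
The series converges when 24 · |x − 1| < 1, giving R = 1/24.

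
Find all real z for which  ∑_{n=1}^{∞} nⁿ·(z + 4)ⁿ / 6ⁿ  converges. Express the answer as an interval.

Applying the root test, |a_n|^(1/n) = n/6 → ∞.
The root grows without bound, so R = 0 (convergence only at z = -4).

{-4}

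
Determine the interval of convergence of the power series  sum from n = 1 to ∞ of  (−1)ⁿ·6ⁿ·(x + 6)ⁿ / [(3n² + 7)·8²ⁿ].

[-50/3, 14/3]

Apply the ratio test: |a_{n+1}| / |a_n| = [(3n² + 7)/(3(n+1)² + 7)] · 6/64, which tends to 3/32 as n → ∞.
Convergence for |x + 6| · 3/32 < 1, i.e. |x + 6| < 32/3. So R = 32/3.
When x = 14/3, absolute convergence follows by limit comparison with Σ 1/n².
At x = -50/3: absolute convergence follows by limit comparison with Σ 1/n².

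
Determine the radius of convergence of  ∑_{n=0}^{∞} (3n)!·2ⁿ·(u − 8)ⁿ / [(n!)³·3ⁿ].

R = 1/18

The ratio of consecutive coefficients is (3n+1)·(3n+2)·(3n+3)/(n+1)³ · 2/3 → 18.
Convergence for |u − 8| · 18 < 1, i.e. |u − 8| < 1/18. So R = 1/18.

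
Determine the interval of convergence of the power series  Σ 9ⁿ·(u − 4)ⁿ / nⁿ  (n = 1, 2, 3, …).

Applying the root test, |a_n|^(1/n) = 9/n → 0.
Since the n-th root of |a_n| tends to 0, the series converges for all real u; R = ∞.

(−∞, ∞)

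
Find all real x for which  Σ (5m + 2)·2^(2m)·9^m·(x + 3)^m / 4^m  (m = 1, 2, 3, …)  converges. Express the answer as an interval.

(-28/9, -26/9)

Ratio test: |a_{m+1}/a_m| = [(5(m+1) + 2)/(5m + 2)] · 4·9/4 → 9 as m → ∞.
Thus R = 1/(9) = 1/9.
When x = -26/9, the terms have absolute value of order m, which does not tend to 0, so the series diverges by the divergence test.
Endpoint x = -28/9: the terms do not tend to 0, so the series diverges.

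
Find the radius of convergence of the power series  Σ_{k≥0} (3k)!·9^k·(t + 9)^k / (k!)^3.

Ratio test: |a_{k+1}/a_k| = (3k+1)·(3k+2)·(3k+3)/(k+1)³ · 9 → 243 as k → ∞.
Convergence for |t + 9| · 243 < 1, i.e. |t + 9| < 1/243. So R = 1/243.

R = 1/243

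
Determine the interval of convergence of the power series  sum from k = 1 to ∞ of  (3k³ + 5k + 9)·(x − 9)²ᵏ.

Ratio test: |a_{k+1}/a_k| = (3(k+1)³ + 5(k+1) + 9)/(3k³ + 5k + 9) → 1 as k → ∞.
Writing y = (x − 9)², the series in y has radius 1, so |x − 9| < √(1) = 1 and R = 1.
Check x = 10: the terms do not tend to 0, so the series diverges.
Endpoint x = 8: the terms do not tend to 0, so the series diverges.

(8, 10)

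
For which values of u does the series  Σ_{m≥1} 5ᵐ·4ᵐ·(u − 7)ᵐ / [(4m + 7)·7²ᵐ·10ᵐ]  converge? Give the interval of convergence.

[-35/2, 63/2)

Apply the ratio test: |a_{m+1}| / |a_m| = [(4m + 7)/(4(m+1) + 7)] · 5·4/(49·10), which tends to 2/49 as m → ∞.
The series converges when 2/49 · |u − 7| < 1, giving R = 49/2.
Endpoint u = 63/2: the terms are asymptotic to a nonzero constant times 1/m, so the series diverges by limit comparison with Σ 1/m.
Check u = -35/2: convergence follows from the alternating series test (terms decrease monotonically to 0).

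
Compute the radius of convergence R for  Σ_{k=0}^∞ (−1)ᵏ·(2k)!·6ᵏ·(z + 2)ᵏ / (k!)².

By the ratio test, |a_{k+1}/a_k| = (2k+1)·(2k+2)/(k+1)² · 6 → 24.
Thus R = 1/(24) = 1/24.

R = 1/24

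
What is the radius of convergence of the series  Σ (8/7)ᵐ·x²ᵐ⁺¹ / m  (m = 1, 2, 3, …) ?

Ratio test: |a_{m+1}/a_m| = [m/(m+1)] · 8/7 → 8/7 as m → ∞.
Successive powers of x differ by 2, so the series converges when |x|² · 8/7 < 1, i.e. |x| < √(7/8). So R = √14/4.

R = √14/4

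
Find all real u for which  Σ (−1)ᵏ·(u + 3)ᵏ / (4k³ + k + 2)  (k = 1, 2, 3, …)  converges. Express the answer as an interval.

[-4, -2]

Ratio test: |a_{k+1}/a_k| = (4k³ + k + 2)/(4(k+1)³ + (k+1) + 2) → 1 as k → ∞.
So the series converges when |u + 3| < 1 and diverges when |u + 3| > 1; R = 1.
When u = -2, the series is dominated by a constant times Σ 1/k³, which converges (p = 3 > 1).
Endpoint u = -4: the series is dominated by a constant times Σ 1/k³, which converges (p = 3 > 1).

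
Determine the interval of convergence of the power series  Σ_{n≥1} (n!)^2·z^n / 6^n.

{0}

By the ratio test, |a_{n+1}/a_n| = (n+1)² · 1/6 → ∞.
The terms grow without bound for any z ≠ 0, so R = 0 (convergence only at z = 0).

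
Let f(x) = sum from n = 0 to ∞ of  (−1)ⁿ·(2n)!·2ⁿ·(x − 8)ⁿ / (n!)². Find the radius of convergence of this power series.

R = 1/8

Apply the ratio test: |a_{n+1}| / |a_n| = (2n+1)·(2n+2)/(n+1)² · 2, which tends to 8 as n → ∞.
Hence the series converges for |x − 8| < 1/(8) = 1/8, so the radius of convergence is 1/8.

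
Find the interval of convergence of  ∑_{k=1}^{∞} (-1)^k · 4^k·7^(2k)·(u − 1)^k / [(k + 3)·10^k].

(93/98, 103/98]

Apply the ratio test: |a_{k+1}| / |a_k| = [(k + 3)/((k+1) + 3)] · 4·49/10, which tends to 98/5 as k → ∞.
Hence the series converges for |u − 1| < 1/(98/5) = 5/98, so the radius of convergence is 5/98.
Check u = 103/98: the terms alternate in sign and decrease monotonically to 0 in absolute value (size ~ c/k), so the alternating series test gives convergence.
At u = 93/98: the terms are asymptotic to a nonzero constant times 1/k, so the series diverges by limit comparison with Σ 1/k.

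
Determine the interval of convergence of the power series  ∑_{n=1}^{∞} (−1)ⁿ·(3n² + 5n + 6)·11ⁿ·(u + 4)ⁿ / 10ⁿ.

(-54/11, -34/11)

By the ratio test, |a_{n+1}/a_n| = [(3(n+1)² + 5(n+1) + 6)/(3n² + 5n + 6)] · 11/10 → 11/10.
Convergence for |u + 4| · 11/10 < 1, i.e. |u + 4| < 10/11. So R = 10/11.
Endpoint u = -34/11: the terms have absolute value of order n², which does not tend to 0, so the series diverges by the divergence test.
Check u = -54/11: the terms do not tend to 0, so the series diverges.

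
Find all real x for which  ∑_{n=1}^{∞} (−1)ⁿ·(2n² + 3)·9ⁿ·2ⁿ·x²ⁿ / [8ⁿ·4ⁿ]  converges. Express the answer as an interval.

(-4/3, 4/3)

The ratio of consecutive coefficients is [(2(n+1)² + 3)/(2n² + 3)] · 9·2/(8·4) → 9/16.
Successive powers of x differ by 2, so the series converges when |x|² · 9/16 < 1, i.e. |x| < √(16/9) = 4/3. So R = 4/3.
At x = 4/3: the terms do not tend to 0, so the series diverges.
Check x = -4/3: the terms do not tend to 0, so the series diverges.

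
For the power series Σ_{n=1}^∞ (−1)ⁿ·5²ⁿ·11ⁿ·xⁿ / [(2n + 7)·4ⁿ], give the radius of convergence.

Apply the ratio test: |a_{n+1}| / |a_n| = [(2n + 7)/(2(n+1) + 7)] · 25·11/4, which tends to 275/4 as n → ∞.
The series converges when 275/4 · |x| < 1, giving R = 4/275.

R = 4/275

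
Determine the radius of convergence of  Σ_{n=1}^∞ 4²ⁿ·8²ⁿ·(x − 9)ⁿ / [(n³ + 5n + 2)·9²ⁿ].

R = 81/1024

By the ratio test, |a_{n+1}/a_n| = [(n³ + 5n + 2)/((n+1)³ + 5(n+1) + 2)] · 16·64/81 → 1024/81.
Convergence for |x − 9| · 1024/81 < 1, i.e. |x − 9| < 81/1024. So R = 81/1024.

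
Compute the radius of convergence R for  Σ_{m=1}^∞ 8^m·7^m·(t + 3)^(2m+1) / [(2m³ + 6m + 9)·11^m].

R = √154/28

Apply the ratio test: |a_{m+1}| / |a_m| = [(2m³ + 6m + 9)/(2(m+1)³ + 6(m+1) + 9)] · 8·7/11, which tends to 56/11 as m → ∞.
Successive powers of (t + 3) differ by 2, so the series converges when |t + 3|² · 56/11 < 1, i.e. |t + 3| < √(11/56). So R = √154/28.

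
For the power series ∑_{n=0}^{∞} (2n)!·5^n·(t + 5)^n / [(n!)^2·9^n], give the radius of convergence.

The ratio of consecutive coefficients is (2n+1)·(2n+2)/(n+1)² · 5/9 → 20/9.
Thus R = 1/(20/9) = 9/20.

R = 9/20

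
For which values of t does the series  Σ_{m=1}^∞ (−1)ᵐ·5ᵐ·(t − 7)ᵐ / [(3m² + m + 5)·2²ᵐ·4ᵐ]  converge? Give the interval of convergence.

[19/5, 51/5]

By the ratio test, |a_{m+1}/a_m| = [(3m² + m + 5)/(3(m+1)² + (m+1) + 5)] · 5/(4·4) → 5/16.
The series converges when 5/16 · |t − 7| < 1, giving R = 16/5.
Check t = 51/5: absolute convergence follows by limit comparison with Σ 1/m².
At t = 19/5: absolute convergence follows by limit comparison with Σ 1/m².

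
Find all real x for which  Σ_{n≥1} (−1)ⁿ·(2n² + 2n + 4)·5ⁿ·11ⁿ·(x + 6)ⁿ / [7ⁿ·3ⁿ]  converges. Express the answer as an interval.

(-351/55, -309/55)

Apply the ratio test: |a_{n+1}| / |a_n| = [(2(n+1)² + 2(n+1) + 4)/(2n² + 2n + 4)] · 5·11/(7·3), which tends to 55/21 as n → ∞.
Hence the series converges for |x + 6| < 1/(55/21) = 21/55, so the radius of convergence is 21/55.
When x = -309/55, the terms do not tend to 0, so the series diverges.
At x = -351/55: the n-th term does not approach 0; divergence by the term test.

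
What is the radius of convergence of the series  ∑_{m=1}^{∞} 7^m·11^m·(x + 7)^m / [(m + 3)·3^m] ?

The ratio of consecutive coefficients is [(m + 3)/((m+1) + 3)] · 7·11/3 → 77/3.
The series converges when 77/3 · |x + 7| < 1, giving R = 3/77.

R = 3/77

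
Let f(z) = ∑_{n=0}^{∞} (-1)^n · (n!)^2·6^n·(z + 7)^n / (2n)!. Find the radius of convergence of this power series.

R = 2/3

The ratio of consecutive coefficients is (n+1)²/[(2n+1)·(2n+2)] · 6 → 3/2.
Hence the series converges for |z + 7| < 1/(3/2) = 2/3, so the radius of convergence is 2/3.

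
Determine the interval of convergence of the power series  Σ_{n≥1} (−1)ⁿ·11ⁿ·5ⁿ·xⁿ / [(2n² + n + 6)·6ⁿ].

By the ratio test, |a_{n+1}/a_n| = [(2n² + n + 6)/(2(n+1)² + (n+1) + 6)] · 11·5/6 → 55/6.
Convergence for |x| · 55/6 < 1, i.e. |x| < 6/55. So R = 6/55.
Endpoint x = 6/55: the series is dominated by a constant times Σ 1/n², which converges (p = 2 > 1).
Endpoint x = -6/55: the terms are on the order of 1/n², so the series converges absolutely by comparison with the p-series (p = 2 > 1).

[-6/55, 6/55]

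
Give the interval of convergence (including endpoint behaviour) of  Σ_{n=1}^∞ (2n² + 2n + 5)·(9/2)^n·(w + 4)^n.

Ratio test: |a_{n+1}/a_n| = [(2(n+1)² + 2(n+1) + 5)/(2n² + 2n + 5)] · 9/2 → 9/2 as n → ∞.
Convergence for |w + 4| · 9/2 < 1, i.e. |w + 4| < 2/9. So R = 2/9.
At w = -34/9: the terms do not tend to 0, so the series diverges.
Check w = -38/9: the terms do not tend to 0, so the series diverges.

(-38/9, -34/9)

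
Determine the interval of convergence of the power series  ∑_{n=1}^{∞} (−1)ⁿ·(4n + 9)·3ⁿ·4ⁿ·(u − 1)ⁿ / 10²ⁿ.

(-22/3, 28/3)

Apply the ratio test: |a_{n+1}| / |a_n| = [(4(n+1) + 9)/(4n + 9)] · 3·4/100, which tends to 3/25 as n → ∞.
The series converges when 3/25 · |u − 1| < 1, giving R = 25/3.
When u = 28/3, the terms do not tend to 0, so the series diverges.
At u = -22/3: the n-th term does not approach 0; divergence by the term test.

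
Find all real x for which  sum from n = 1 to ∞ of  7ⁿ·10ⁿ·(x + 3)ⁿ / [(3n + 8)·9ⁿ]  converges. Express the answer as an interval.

[-219/70, -201/70)

Apply the ratio test: |a_{n+1}| / |a_n| = [(3n + 8)/(3(n+1) + 8)] · 7·10/9, which tends to 70/9 as n → ∞.
The series converges when 70/9 · |x + 3| < 1, giving R = 9/70.
When x = -201/70, the terms behave like c/n; limit comparison with the harmonic series gives divergence.
When x = -219/70, an alternating series whose terms decrease to 0 in absolute value, so it converges by the Leibniz criterion.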